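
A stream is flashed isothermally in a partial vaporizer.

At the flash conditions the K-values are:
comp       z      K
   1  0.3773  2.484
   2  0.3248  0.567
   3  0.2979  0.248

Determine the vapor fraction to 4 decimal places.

Iterate (Newton) starting at ψ = 0.5:
  ψ = 0.5000: g = -0.21709, g' = -0.8057 → ψ = 0.2305
  ψ = 0.2305: g = -0.01006, g' = -0.7830 → ψ = 0.2177
  ψ = 0.2177: g = 0.00004, g' = -0.7898 → ψ = 0.2178
Converged at ψ = 0.2178.

ψ = 0.2178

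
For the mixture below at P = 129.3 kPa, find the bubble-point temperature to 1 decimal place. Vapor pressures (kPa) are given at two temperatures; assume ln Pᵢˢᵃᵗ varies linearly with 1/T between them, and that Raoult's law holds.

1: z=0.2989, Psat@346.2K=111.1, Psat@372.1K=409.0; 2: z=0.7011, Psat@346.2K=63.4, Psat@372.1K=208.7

T = 356.4 K

Bubble-point temperature: ΣzᵢPᵢˢᵃᵗ(T) = P. Interpolate ln Pᵢˢᵃᵗ = aᵢ + bᵢ/T.
  T = 346.2 K: ΣzᵢPᵢˢᵃᵗ = 77.66 kPa
  T = 372.1 K: ΣzᵢPᵢˢᵃᵗ = 268.57 kPa
  T = 359.1 K: ΣzᵢPᵢˢᵃᵗ = 147.28 kPa
  T = 352.6 K: ΣzᵢPᵢˢᵃᵗ = 107.29 kPa
  T = 355.9 K: ΣzᵢPᵢˢᵃᵗ = 126.19 kPa
  T = 357.5 K: ΣzᵢPᵢˢᵃᵗ = 136.37 kPa
Interpolating between 355.9 K and 357.5 K gives T ≈ 356.4 K.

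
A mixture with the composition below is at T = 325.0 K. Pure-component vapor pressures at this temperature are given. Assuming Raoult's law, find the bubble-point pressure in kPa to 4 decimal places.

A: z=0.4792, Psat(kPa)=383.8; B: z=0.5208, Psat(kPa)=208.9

Pbub = 292.7121 kPa

At the bubble point ψ → 0, so ΣzᵢKᵢ = 1 with Kᵢ = Pᵢˢᵃᵗ/P ⇒ P = ΣzᵢPᵢˢᵃᵗ.
P = 0.4792·383.8 + 0.5208·208.9 = 292.7121 kPa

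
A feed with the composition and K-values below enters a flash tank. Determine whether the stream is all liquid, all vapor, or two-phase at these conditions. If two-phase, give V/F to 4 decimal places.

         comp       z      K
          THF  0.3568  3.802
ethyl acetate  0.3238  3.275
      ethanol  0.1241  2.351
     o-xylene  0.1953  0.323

all vapor

ΣzᵢKᵢ = 2.7718; Σzᵢ/Kᵢ = 0.8501.
Since Σzᵢ/Kᵢ < 1 the mixture is above its dew point — single vapor phase.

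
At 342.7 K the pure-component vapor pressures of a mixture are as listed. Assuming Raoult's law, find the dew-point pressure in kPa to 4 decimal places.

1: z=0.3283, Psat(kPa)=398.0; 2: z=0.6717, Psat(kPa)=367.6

At the dew point ψ → 1, so Σzᵢ/Kᵢ = 1 with Kᵢ = Pᵢˢᵃᵗ/P ⇒ 1/P = Σzᵢ/Pᵢˢᵃᵗ.
1/P = 0.3283/398.0 + 0.6717/367.6 = 0.0026521 ⇒ P = 377.0551 kPa

Pdew = 377.0551 kPa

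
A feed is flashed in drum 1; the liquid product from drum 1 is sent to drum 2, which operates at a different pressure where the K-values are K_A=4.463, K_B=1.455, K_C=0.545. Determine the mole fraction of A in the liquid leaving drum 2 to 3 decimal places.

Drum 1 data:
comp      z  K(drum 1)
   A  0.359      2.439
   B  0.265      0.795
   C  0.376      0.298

Drum 1:
Newton iteration, ψ₁⁰ = 0.5:
  ψ₁ = 0.500: g = -0.1668, g' = -0.705 → ψ₁ = 0.263
  ψ₁ = 0.263: g = -0.0067, g' = -0.682 → ψ₁ = 0.254
Converged at ψ₁ = 0.254.
Drum-1 compositions:
  A: x = 0.263, y = 0.641
  B: x = 0.280, y = 0.222
  C: x = 0.457, y = 0.136
Drum-2 feed = drum-1 liquid: z₂ = (0.2630, 0.2795, 0.4575).
Drum 2:
Newton–Raphson from ψ₂ = 0.5:
  ψ₂ = 0.500: g = 0.1676, g' = -0.620 → ψ₂ = 0.770
  ψ₂ = 0.770: g = 0.0220, g' = -0.491 → ψ₂ = 0.815
Converged at ψ₂ = 0.815.
  A: x = 0.069, y = 0.307
  B: x = 0.204, y = 0.297
  C: x = 0.727, y = 0.396

x_A (drum 2) = 0.069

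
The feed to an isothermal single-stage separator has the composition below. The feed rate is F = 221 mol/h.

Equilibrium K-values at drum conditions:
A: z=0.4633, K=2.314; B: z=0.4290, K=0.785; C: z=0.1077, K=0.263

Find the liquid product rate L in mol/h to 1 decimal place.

Material balance + equilibrium reduce to Σ zᵢ(Kᵢ−1)/(1+ψ(Kᵢ−1)) = 0.
Check two-phase: ΣzᵢKᵢ = 1.4372 > 1 and Σzᵢ/Kᵢ = 1.1562 > 1, so g(0) = 0.4372 > 0 and g(1) = -0.1562 < 0.
Newton iteration, ψ⁰ = 0.5:
  ψ = 0.5000: g = 0.13836, g' = -0.4629 → ψ = 0.7989
  ψ = 0.7989: g = -0.00738, g' = -0.5652 → ψ = 0.7858
  ψ = 0.7858: g = -0.00008, g' = -0.5526 → ψ = 0.7857
Converged at ψ = 0.7857.
Then V = ψ·F = 0.7857·221 = 173.6 mol/h and L = F − V = 47.4 mol/h.

L = 47.4 mol/h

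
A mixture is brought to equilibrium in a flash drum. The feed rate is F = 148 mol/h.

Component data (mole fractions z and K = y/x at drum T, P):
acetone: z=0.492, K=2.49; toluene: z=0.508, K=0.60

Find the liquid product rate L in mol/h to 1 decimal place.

Newton–Raphson from ψ = 0.5:
  ψ = 0.500: g = 0.1661, g' = -0.486 → ψ = 0.842
  ψ = 0.842: g = 0.0188, g' = -0.400 → ψ = 0.889
Converged at ψ = 0.889.
Then V = ψ·F = 0.8891·148 = 131.6 mol/h and L = F − V = 16.4 mol/h.

L = 16.4 mol/h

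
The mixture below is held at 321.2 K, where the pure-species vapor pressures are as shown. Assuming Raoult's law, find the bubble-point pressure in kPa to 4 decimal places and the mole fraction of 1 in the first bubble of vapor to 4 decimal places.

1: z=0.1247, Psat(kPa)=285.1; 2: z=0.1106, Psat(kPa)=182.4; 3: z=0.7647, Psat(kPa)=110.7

At the bubble point ψ → 0, so ΣzᵢKᵢ = 1 with Kᵢ = Pᵢˢᵃᵗ/P ⇒ P = ΣzᵢPᵢˢᵃᵗ.
P = 0.1247·285.1 + 0.1106·182.4 + 0.7647·110.7 = 140.3777 kPa
yᵢ = zᵢPᵢˢᵃᵗ/P ⇒ y_1 = 0.1247·285.1/140.3777 = 0.2533

Pbub = 140.3777 kPa, y_1 = 0.2533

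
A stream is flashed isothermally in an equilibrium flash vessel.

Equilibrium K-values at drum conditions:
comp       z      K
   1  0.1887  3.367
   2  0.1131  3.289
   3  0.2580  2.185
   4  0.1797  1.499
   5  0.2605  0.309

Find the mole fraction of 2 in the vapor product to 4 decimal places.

Newton–Raphson from V/F = 0.52:
  V/F = 0.5200: g = 0.29782, g' = -0.8059 → V/F = 0.8895
  V/F = 0.8895: g = -0.02712, g' = -1.1190 → V/F = 0.8653
  V/F = 0.8653: g = -0.00073, g' = -1.0600 → V/F = 0.8646
Converged at V/F = 0.8646.
Compositions from xᵢ = zᵢ/(1+V/F(Kᵢ−1)), yᵢ = Kᵢxᵢ:
  1: x = 0.0619, y = 0.2085
  2: x = 0.0380, y = 0.1249
  3: x = 0.1274, y = 0.2784
  4: x = 0.1255, y = 0.1882
  5: x = 0.6471, y = 0.2000

y_2 = 0.1249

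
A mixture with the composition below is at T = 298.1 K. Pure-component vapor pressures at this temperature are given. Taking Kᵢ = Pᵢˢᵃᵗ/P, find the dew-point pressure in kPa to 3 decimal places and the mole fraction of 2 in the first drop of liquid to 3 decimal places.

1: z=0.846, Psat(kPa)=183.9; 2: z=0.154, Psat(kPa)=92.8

Pdew = 159.749 kPa, x_2 = 0.265

At the dew point ψ → 1, so Σzᵢ/Kᵢ = 1 with Kᵢ = Pᵢˢᵃᵗ/P ⇒ 1/P = Σzᵢ/Pᵢˢᵃᵗ.
1/P = 0.846/183.9 + 0.154/92.8 = 0.006260 ⇒ P = 159.749 kPa
xᵢ = zᵢP/Pᵢˢᵃᵗ ⇒ x_2 = 0.154·159.749/92.8 = 0.265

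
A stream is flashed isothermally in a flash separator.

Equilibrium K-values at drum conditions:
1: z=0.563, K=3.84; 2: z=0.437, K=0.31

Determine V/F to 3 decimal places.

Material balance + equilibrium reduce to Σ zᵢ(Kᵢ−1)/(1+V/F(Kᵢ−1)) = 0.
Check two-phase: ΣzᵢKᵢ = 2.297 > 1 and Σzᵢ/Kᵢ = 1.556 > 1, so g(0) = 1.297 > 0 and g(1) = -0.556 < 0.
Binary case is linear: z₁(K₁−1)(1+V/F(K₂−1)) + z₂(K₂−1)(1+V/F(K₁−1)) = 0
⇒ V/F = [z₁(K₁−1)+z₂(K₂−1)] / [−(K₁−1)(K₂−1)] = 1.2974/1.9596 = 0.662

V/F = 0.662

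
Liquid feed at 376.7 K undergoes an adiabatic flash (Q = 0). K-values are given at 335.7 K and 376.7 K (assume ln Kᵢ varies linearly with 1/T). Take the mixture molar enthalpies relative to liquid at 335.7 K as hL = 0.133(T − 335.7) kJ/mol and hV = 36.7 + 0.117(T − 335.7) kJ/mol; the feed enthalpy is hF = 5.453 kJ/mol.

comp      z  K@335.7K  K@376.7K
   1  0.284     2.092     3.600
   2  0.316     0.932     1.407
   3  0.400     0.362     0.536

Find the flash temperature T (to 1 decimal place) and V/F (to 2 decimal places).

T = 338.4 K, V/F = 0.14

Adiabatic flash: solve Rachford–Rice at each trial T, then check hF = ψ·hV(T) + (1−ψ)·hL(T).
  T = 335.7 K: K = (2.092, 0.932, 0.362), RR gives ψ = 0.069, H_out = 2.521 kJ/mol
  T = 376.7 K: K = (3.600, 1.407, 0.536), RR gives ψ = 0.892, H_out = 37.617 kJ/mol
  T = 356.2 K: K = (2.788, 1.159, 0.445), RR gives ψ = 0.515, H_out = 21.476 kJ/mol
  T = 345.9 K: K = (2.423, 1.042, 0.403), RR gives ψ = 0.311, H_out = 12.708 kJ/mol
  T = 340.8 K: K = (2.254, 0.986, 0.382), RR gives ψ = 0.197, H_out = 7.880 kJ/mol
  T = 338.2 K: K = (2.171, 0.958, 0.372), RR gives ψ = 0.134, H_out = 5.228 kJ/mol
  T = 339.5 K: K = (2.212, 0.972, 0.377), RR gives ψ = 0.166, H_out = 6.572 kJ/mol
Linear interpolation between T = 338.2 (H_out = 5.228) and T = 339.5 (H_out = 6.572) on hF = 5.453 gives T ≈ 338.4 K, at which ψ = 0.14.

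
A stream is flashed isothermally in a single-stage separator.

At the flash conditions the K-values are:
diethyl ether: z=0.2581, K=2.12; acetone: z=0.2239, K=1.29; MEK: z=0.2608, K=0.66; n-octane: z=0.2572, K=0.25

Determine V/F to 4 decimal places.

Rachford–Rice: g(V/F) = Σ zᵢ(Kᵢ−1)/(1+V/F(Kᵢ−1)) = 0.
g(0) = ΣzᵢKᵢ − 1 = 0.0724 and g(1) = 1 − Σzᵢ/Kᵢ = -0.7193, so a root lies in (0, 1).
Newton–Raphson from V/F = 0.58:
  V/F = 0.5800: g = -0.22105, g' = -0.6328 → V/F = 0.2307
  V/F = 0.2307: g = -0.03888, g' = -0.4680 → V/F = 0.1476
  V/F = 0.1476: g = 0.00007, g' = -0.4721 → V/F = 0.1477
Converged at V/F = 0.1477.

V/F = 0.1477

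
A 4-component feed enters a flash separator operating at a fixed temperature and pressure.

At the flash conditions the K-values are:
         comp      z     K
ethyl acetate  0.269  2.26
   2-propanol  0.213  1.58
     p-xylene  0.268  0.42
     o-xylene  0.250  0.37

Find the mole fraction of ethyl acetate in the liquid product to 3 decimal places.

Let ψ = V/F and solve Σ zᵢ(Kᵢ−1)/(1+ψ(Kᵢ−1)) = 0.
g(0) = ΣzᵢKᵢ − 1 = 0.150 and g(1) = 1 − Σzᵢ/Kᵢ = -0.568, so a root lies in (0, 1).
Newton–Raphson from ψ = 0.5:
  ψ = 0.500: g = -0.1452, g' = -0.594 → ψ = 0.256
  ψ = 0.256: g = -0.0063, g' = -0.564 → ψ = 0.244
  ψ = 0.244: g = 0.0000, g' = -0.566 → ψ = 0.245
Converged at ψ = 0.245.
Compositions from xᵢ = zᵢ/(1+ψ(Kᵢ−1)), yᵢ = Kᵢxᵢ:
  ethyl acetate: x = 0.206, y = 0.465
  2-propanol: x = 0.187, y = 0.295
  p-xylene: x = 0.312, y = 0.131
  o-xylene: x = 0.296, y = 0.109

x_ethyl acetate = 0.206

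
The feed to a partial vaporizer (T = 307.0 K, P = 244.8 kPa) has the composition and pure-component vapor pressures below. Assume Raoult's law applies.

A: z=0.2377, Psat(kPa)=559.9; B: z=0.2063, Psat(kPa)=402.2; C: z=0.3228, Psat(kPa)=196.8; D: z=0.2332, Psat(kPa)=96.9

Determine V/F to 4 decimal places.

Raoult's law: Kᵢ = Pᵢˢᵃᵗ/P = Pᵢˢᵃᵗ/244.8.
  K_A = 559.9/244.8 = 2.287173, K_B = 402.2/244.8 = 1.642974, K_C = 196.8/244.8 = 0.803922, K_D = 96.9/244.8 = 0.395833
Rachford–Rice: g(V/F) = Σ zᵢ(Kᵢ−1)/(1+V/F(Kᵢ−1)) = 0.
Check two-phase: ΣzᵢKᵢ = 1.2344 > 1 and Σzᵢ/Kᵢ = 1.2202 > 1, so g(0) = 0.2344 > 0 and g(1) = -0.2202 < 0.
Newton iteration, V/F⁰ = 0.5:
  V/F = 0.5000: g = 0.01448, g' = -0.3846 → V/F = 0.5377
  V/F = 0.5377: g = -0.00004, g' = -0.3869 → V/F = 0.5376
Converged at V/F = 0.5376.

V/F = 0.5376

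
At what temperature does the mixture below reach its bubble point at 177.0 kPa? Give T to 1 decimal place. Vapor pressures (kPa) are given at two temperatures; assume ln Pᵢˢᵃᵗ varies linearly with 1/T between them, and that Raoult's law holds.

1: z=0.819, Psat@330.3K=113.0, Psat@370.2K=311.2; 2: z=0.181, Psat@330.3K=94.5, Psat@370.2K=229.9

T = 348.4 K

Bubble-point temperature: ΣzᵢPᵢˢᵃᵗ(T) = P. Interpolate ln Pᵢˢᵃᵗ = aᵢ + bᵢ/T.
  T = 330.3 K: ΣzᵢPᵢˢᵃᵗ = 109.65 kPa
  T = 370.2 K: ΣzᵢPᵢˢᵃᵗ = 296.48 kPa
  T = 350.2 K: ΣzᵢPᵢˢᵃᵗ = 185.21 kPa
  T = 340.2 K: ΣzᵢPᵢˢᵃᵗ = 143.41 kPa
  T = 345.2 K: ΣzᵢPᵢˢᵃᵗ = 163.27 kPa
  T = 347.7 K: ΣzᵢPᵢˢᵃᵗ = 173.97 kPa
Interpolating between 347.7 K and 350.2 K gives T ≈ 348.4 K.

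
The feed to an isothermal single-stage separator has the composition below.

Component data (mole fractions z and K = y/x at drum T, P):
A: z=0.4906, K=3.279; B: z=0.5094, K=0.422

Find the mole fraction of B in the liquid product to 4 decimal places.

x_B = 0.7977

Material balance + equilibrium reduce to Σ zᵢ(Kᵢ−1)/(1+ψ(Kᵢ−1)) = 0.
g(0) = ΣzᵢKᵢ − 1 = 0.8236 and g(1) = 1 − Σzᵢ/Kᵢ = -0.3567, so a root lies in (0, 1).
Binary case is linear: z₁(K₁−1)(1+ψ(K₂−1)) + z₂(K₂−1)(1+ψ(K₁−1)) = 0
⇒ ψ = [z₁(K₁−1)+z₂(K₂−1)] / [−(K₁−1)(K₂−1)] = 0.82364/1.31726 = 0.6253
Compositions from xᵢ = zᵢ/(1+ψ(Kᵢ−1)), yᵢ = Kᵢxᵢ:
  A: x = 0.2023, y = 0.6634
  B: x = 0.7977, y = 0.3366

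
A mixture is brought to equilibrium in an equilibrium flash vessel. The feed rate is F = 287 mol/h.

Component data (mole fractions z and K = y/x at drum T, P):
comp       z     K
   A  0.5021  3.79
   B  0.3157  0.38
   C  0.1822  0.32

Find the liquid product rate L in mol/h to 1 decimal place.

L = 114.0 mol/h

Material balance + equilibrium reduce to Σ zᵢ(Kᵢ−1)/(1+ψ(Kᵢ−1)) = 0.
Check two-phase: ΣzᵢKᵢ = 2.0812 > 1 and Σzᵢ/Kᵢ = 1.5326 > 1, so g(0) = 1.0812 > 0 and g(1) = -0.5326 < 0.
Newton–Raphson from ψ = 0.65:
  ψ = 0.6500: g = -0.05199, g' = -1.1048 → ψ = 0.6029
  ψ = 0.6029: g = -0.00030, g' = -1.0948 → ψ = 0.6027
Converged at ψ = 0.6027.
Then V = ψ·F = 0.6027·287 = 173.0 mol/h and L = F − V = 114.0 mol/h.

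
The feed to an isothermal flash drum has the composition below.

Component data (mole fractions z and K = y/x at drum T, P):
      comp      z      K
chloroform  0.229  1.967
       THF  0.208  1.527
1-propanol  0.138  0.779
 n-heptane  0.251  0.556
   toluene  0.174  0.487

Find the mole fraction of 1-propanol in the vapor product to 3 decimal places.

Let ψ = V/F and solve Σ zᵢ(Kᵢ−1)/(1+ψ(Kᵢ−1)) = 0.
Check two-phase: ΣzᵢKᵢ = 1.100 > 1 and Σzᵢ/Kᵢ = 1.239 > 1, so g(0) = 0.100 > 0 and g(1) = -0.239 < 0.
Newton iteration, ψ⁰ = 0.63:
  ψ = 0.630: g = -0.1021, g' = -0.320 → ψ = 0.311
  ψ = 0.311: g = -0.0037, g' = -0.308 → ψ = 0.299
Converged at ψ = 0.299.
Compositions from xᵢ = zᵢ/(1+ψ(Kᵢ−1)), yᵢ = Kᵢxᵢ:
  chloroform: x = 0.178, y = 0.350
  THF: x = 0.180, y = 0.274
  1-propanol: x = 0.148, y = 0.115
  n-heptane: x = 0.289, y = 0.161
  toluene: x = 0.205, y = 0.100

y_1-propanol = 0.115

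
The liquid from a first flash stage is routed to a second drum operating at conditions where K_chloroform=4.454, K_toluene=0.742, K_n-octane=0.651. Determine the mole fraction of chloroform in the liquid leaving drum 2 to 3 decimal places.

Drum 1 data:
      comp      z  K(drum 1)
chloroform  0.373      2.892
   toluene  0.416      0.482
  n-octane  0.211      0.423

Drum 1:
Rachford–Rice: g(ψ₁) = Σ zᵢ(Kᵢ−1)/(1+ψ₁(Kᵢ−1)) = 0.
g(0) = ΣzᵢKᵢ − 1 = 0.368 and g(1) = 1 − Σzᵢ/Kᵢ = -0.491, so a root lies in (0, 1).
Newton iteration, ψ₁⁰ = 0.5:
  ψ₁ = 0.500: g = -0.0993, g' = -0.695 → ψ₁ = 0.357
  ψ₁ = 0.357: g = 0.0034, g' = -0.755 → ψ₁ = 0.362
Converged at ψ₁ = 0.362.
Drum-1 compositions:
  chloroform: x = 0.221, y = 0.640
  toluene: x = 0.512, y = 0.247
  n-octane: x = 0.267, y = 0.113
Drum-2 feed = drum-1 liquid: z₂ = (0.2215, 0.5119, 0.2666).
Drum 2:
Material balance + equilibrium reduce to Σ zᵢ(Kᵢ−1)/(1+ψ₂(Kᵢ−1)) = 0.
g(0) = ΣzᵢKᵢ − 1 = 0.540 and g(1) = 1 − Σzᵢ/Kᵢ = -0.149, so a root lies in (0, 1).
Newton iteration, ψ₂⁰ = 0.5:
  ψ₂ = 0.500: g = 0.0161, g' = -0.448 → ψ₂ = 0.536
  ψ₂ = 0.536: g = 0.0005, g' = -0.420 → ψ₂ = 0.537
Converged at ψ₂ = 0.537.
  chloroform: x = 0.078, y = 0.345
  toluene: x = 0.594, y = 0.441
  n-octane: x = 0.328, y = 0.214

x_chloroform (drum 2) = 0.078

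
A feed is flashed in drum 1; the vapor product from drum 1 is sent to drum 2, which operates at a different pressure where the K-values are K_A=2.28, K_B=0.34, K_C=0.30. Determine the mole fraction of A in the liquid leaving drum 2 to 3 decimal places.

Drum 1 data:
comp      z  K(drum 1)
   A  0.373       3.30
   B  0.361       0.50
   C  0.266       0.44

x_A (drum 2) = 0.346

Drum 1:
Rachford–Rice: g(ψ₁) = Σ zᵢ(Kᵢ−1)/(1+ψ₁(Kᵢ−1)) = 0.
Check two-phase: ΣzᵢKᵢ = 1.528 > 1 and Σzᵢ/Kᵢ = 1.440 > 1, so g(0) = 0.528 > 0 and g(1) = -0.440 < 0.
Iterate (Newton) starting at ψ₁ = 0.46:
  ψ₁ = 0.460: g = -0.0182, g' = -0.769 → ψ₁ = 0.436
  ψ₁ = 0.436: g = 0.0002, g' = -0.785 → ψ₁ = 0.437
Converged at ψ₁ = 0.437.
Drum-1 compositions:
  A: x = 0.186, y = 0.614
  B: x = 0.462, y = 0.231
  C: x = 0.352, y = 0.155
Drum-2 feed = drum-1 vapor: z₂ = (0.6142, 0.2309, 0.1549).
Drum 2:
Material balance + equilibrium reduce to Σ zᵢ(Kᵢ−1)/(1+ψ₂(Kᵢ−1)) = 0.
g(0) = ΣzᵢKᵢ − 1 = 0.525 and g(1) = 1 − Σzᵢ/Kᵢ = -0.465, so a root lies in (0, 1).
Iterate (Newton) starting at ψ₂ = 0.46:
  ψ₂ = 0.460: g = 0.1160, g' = -0.771 → ψ₂ = 0.610
  ψ₂ = 0.610: g = -0.0033, g' = -0.831 → ψ₂ = 0.607
Converged at ψ₂ = 0.607.
  A: x = 0.346, y = 0.788
  B: x = 0.385, y = 0.131
  C: x = 0.269, y = 0.081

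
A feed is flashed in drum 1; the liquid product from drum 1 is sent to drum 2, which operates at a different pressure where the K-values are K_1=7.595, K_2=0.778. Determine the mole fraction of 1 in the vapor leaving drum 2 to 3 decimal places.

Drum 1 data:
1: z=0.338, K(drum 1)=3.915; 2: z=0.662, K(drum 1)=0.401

Drum 1:
Material balance + equilibrium reduce to Σ zᵢ(Kᵢ−1)/(1+ψ₁(Kᵢ−1)) = 0.
Check two-phase: ΣzᵢKᵢ = 1.589 > 1 and Σzᵢ/Kᵢ = 1.737 > 1, so g(0) = 0.589 > 0 and g(1) = -0.737 < 0.
Binary case is linear: z₁(K₁−1)(1+ψ₁(K₂−1)) + z₂(K₂−1)(1+ψ₁(K₁−1)) = 0
⇒ ψ₁ = [z₁(K₁−1)+z₂(K₂−1)] / [−(K₁−1)(K₂−1)] = 0.5887/1.7461 = 0.337
Drum-1 compositions:
  1: x = 0.170, y = 0.667
  2: x = 0.830, y = 0.333
Drum-2 feed = drum-1 liquid: z₂ = (0.1705, 0.8295).
Drum 2:
Let ψ₂ = V/F and solve Σ zᵢ(Kᵢ−1)/(1+ψ₂(Kᵢ−1)) = 0.
Feasibility: ΣzᵢKᵢ = 1.940, Σzᵢ/Kᵢ = 1.089 — both > 1, two phases present.
Binary case is linear: z₁(K₁−1)(1+ψ₂(K₂−1)) + z₂(K₂−1)(1+ψ₂(K₁−1)) = 0
⇒ ψ₂ = [z₁(K₁−1)+z₂(K₂−1)] / [−(K₁−1)(K₂−1)] = 0.9400/1.4641 = 0.642
  1: x = 0.033, y = 0.247
  2: x = 0.967, y = 0.753

y_1 (drum 2) = 0.247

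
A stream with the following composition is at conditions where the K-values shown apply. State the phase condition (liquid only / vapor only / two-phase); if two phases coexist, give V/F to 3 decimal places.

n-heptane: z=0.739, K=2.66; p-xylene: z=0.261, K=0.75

ΣzᵢKᵢ = 2.161; Σzᵢ/Kᵢ = 0.626.
Since Σzᵢ/Kᵢ < 1 the mixture is above its dew point — single vapor phase.

vapor only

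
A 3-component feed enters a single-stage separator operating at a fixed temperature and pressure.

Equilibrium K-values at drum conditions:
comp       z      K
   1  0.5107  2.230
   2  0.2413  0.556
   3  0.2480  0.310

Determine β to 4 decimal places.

Rachford–Rice: g(β) = Σ zᵢ(Kᵢ−1)/(1+β(Kᵢ−1)) = 0.
Feasibility: ΣzᵢKᵢ = 1.3499, Σzᵢ/Kᵢ = 1.4630 — both > 1, two phases present.
Newton iteration, β⁰ = 0.31:
  β = 0.3100: g = 0.11284, g' = -0.6600 → β = 0.4810
  β = 0.4810: g = 0.00232, g' = -0.6464 → β = 0.4846
Converged at β = 0.4846.

β = 0.4846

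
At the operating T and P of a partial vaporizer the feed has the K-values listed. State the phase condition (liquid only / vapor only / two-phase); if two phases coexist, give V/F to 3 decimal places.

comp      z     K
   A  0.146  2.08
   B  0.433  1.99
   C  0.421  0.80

ΣzᵢKᵢ = 1.502; Σzᵢ/Kᵢ = 0.814.
Since Σzᵢ/Kᵢ < 1 the mixture is above its dew point — single vapor phase.

vapor only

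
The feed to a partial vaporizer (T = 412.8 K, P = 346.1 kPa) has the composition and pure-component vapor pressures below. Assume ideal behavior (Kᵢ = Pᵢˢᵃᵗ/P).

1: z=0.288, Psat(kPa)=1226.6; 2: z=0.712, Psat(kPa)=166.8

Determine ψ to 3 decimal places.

ψ = 0.276

Raoult's law: Kᵢ = Pᵢˢᵃᵗ/P = Pᵢˢᵃᵗ/346.1.
  K_1 = 1226.6/346.1 = 3.54406, K_2 = 166.8/346.1 = 0.48194
Binary case is linear: z₁(K₁−1)(1+ψ(K₂−1)) + z₂(K₂−1)(1+ψ(K₁−1)) = 0
⇒ ψ = [z₁(K₁−1)+z₂(K₂−1)] / [−(K₁−1)(K₂−1)] = 0.3638/1.3180 = 0.276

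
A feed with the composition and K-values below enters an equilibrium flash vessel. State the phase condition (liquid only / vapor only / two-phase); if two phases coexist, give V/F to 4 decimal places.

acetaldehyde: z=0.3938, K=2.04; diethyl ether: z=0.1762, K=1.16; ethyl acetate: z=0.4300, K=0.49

two-phase, V/F = 0.5030

ΣzᵢKᵢ = 1.2184; Σzᵢ/Kᵢ = 1.2225.
Both exceed 1, so a two-phase solution exists.
Material balance + equilibrium reduce to Σ zᵢ(Kᵢ−1)/(1+ψ(Kᵢ−1)) = 0.
Newton–Raphson from ψ = 0.33:
  ψ = 0.3300: g = 0.06801, g' = -0.4018 → ψ = 0.4992
  ψ = 0.4992: g = 0.00148, g' = -0.3897 → ψ = 0.5030
Converged at ψ = 0.5030.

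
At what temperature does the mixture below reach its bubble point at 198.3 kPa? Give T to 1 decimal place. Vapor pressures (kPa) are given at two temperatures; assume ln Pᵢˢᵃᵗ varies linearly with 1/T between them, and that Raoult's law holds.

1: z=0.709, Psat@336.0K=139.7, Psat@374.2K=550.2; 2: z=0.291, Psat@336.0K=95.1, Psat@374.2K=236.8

T = 348.5 K

Bubble-point temperature: ΣzᵢPᵢˢᵃᵗ(T) = P. Interpolate ln Pᵢˢᵃᵗ = aᵢ + bᵢ/T.
  T = 336.0 K: ΣzᵢPᵢˢᵃᵗ = 126.72 kPa
  T = 374.2 K: ΣzᵢPᵢˢᵃᵗ = 459.00 kPa
  T = 355.1 K: ΣzᵢPᵢˢᵃᵗ = 248.70 kPa
  T = 345.6 K: ΣzᵢPᵢˢᵃᵗ = 179.30 kPa
  T = 350.4 K: ΣzᵢPᵢˢᵃᵗ = 211.94 kPa
  T = 348.0 K: ΣzᵢPᵢˢᵃᵗ = 195.04 kPa
Interpolating between 348.0 K and 350.4 K gives T ≈ 348.5 K.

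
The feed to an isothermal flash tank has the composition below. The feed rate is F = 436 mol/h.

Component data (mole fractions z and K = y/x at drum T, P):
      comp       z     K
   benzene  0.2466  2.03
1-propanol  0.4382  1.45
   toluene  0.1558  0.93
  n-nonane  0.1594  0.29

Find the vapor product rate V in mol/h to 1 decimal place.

V = 357.0 mol/h

Material balance + equilibrium reduce to Σ zᵢ(Kᵢ−1)/(1+ψ(Kᵢ−1)) = 0.
Check two-phase: ΣzᵢKᵢ = 1.3271 > 1 and Σzᵢ/Kᵢ = 1.1409 > 1, so g(0) = 0.3271 > 0 and g(1) = -0.1409 < 0.
Newton–Raphson from ψ = 0.46:
  ψ = 0.4600: g = 0.15638, g' = -0.3594 → ψ = 0.8952
  ψ = 0.8952: g = -0.04946, g' = -0.7218 → ψ = 0.8266
  ψ = 0.8266: g = -0.00463, g' = -0.5952 → ψ = 0.8189
  ψ = 0.8189: g = -0.00004, g' = -0.5838 → ψ = 0.8188
Converged at ψ = 0.8188.
Then V = ψ·F = 0.8188·436 = 357.0 mol/h and L = F − V = 79.0 mol/h.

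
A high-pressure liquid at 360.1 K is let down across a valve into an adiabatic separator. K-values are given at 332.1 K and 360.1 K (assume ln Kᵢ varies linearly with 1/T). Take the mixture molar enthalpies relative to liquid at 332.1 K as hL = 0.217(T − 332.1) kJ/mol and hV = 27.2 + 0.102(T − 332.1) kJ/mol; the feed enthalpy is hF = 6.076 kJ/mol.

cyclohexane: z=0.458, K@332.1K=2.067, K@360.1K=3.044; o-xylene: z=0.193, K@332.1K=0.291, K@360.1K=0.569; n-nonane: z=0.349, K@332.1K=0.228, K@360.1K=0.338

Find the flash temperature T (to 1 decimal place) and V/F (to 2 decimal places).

Adiabatic flash: solve Rachford–Rice at each trial T, then check hF = ψ·hV(T) + (1−ψ)·hL(T).
  T = 332.1 K: K = (2.067, 0.291, 0.228), RR gives ψ = 0.103, H_out = 2.801 kJ/mol
  T = 360.1 K: K = (3.044, 0.569, 0.338), RR gives ψ = 0.513, H_out = 18.387 kJ/mol
  T = 346.1 K: K = (2.528, 0.412, 0.280), RR gives ψ = 0.324, H_out = 11.335 kJ/mol
  T = 339.1 K: K = (2.291, 0.348, 0.253), RR gives ψ = 0.222, H_out = 7.373 kJ/mol
  T = 335.6 K: K = (2.177, 0.318, 0.240), RR gives ψ = 0.165, H_out = 5.185 kJ/mol
  T = 337.4 K: K = (2.235, 0.333, 0.247), RR gives ψ = 0.195, H_out = 6.331 kJ/mol
Linear interpolation between T = 335.6 (H_out = 5.185) and T = 337.4 (H_out = 6.331) on hF = 6.076 gives T ≈ 337.0 K, at which ψ = 0.19.

T = 337.0 K, V/F = 0.19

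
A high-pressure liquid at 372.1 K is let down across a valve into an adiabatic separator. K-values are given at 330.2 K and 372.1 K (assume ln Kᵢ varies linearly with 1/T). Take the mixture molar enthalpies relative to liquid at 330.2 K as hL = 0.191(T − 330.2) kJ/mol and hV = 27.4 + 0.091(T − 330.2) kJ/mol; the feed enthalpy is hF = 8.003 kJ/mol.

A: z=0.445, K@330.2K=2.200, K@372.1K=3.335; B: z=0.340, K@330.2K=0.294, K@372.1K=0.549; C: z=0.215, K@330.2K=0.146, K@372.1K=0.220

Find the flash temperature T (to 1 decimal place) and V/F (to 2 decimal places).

T = 340.3 K, V/F = 0.23

Adiabatic flash: solve Rachford–Rice at each trial T, then check hF = ψ·hV(T) + (1−ψ)·hL(T).
  T = 330.2 K: K = (2.200, 0.294, 0.146), RR gives ψ = 0.120, H_out = 3.286 kJ/mol
  T = 372.1 K: K = (3.335, 0.549, 0.220), RR gives ψ = 0.507, H_out = 19.761 kJ/mol
  T = 351.1 K: K = (2.741, 0.409, 0.181), RR gives ψ = 0.331, H_out = 12.377 kJ/mol
  T = 340.6 K: K = (2.463, 0.348, 0.163), RR gives ψ = 0.234, H_out = 8.147 kJ/mol
  T = 335.4 K: K = (2.330, 0.320, 0.154), RR gives ψ = 0.180, H_out = 5.824 kJ/mol
  T = 338.0 K: K = (2.396, 0.334, 0.159), RR gives ψ = 0.207, H_out = 7.009 kJ/mol
  T = 339.3 K: K = (2.429, 0.341, 0.161), RR gives ψ = 0.221, H_out = 7.584 kJ/mol
Linear interpolation between T = 339.3 (H_out = 7.584) and T = 340.6 (H_out = 8.147) on hF = 8.003 gives T ≈ 340.3 K, at which ψ = 0.23.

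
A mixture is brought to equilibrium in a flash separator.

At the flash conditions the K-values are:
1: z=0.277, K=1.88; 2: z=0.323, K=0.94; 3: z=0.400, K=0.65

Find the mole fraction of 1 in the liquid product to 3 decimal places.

x_1 = 0.207

Let β = V/F and solve Σ zᵢ(Kᵢ−1)/(1+β(Kᵢ−1)) = 0.
Feasibility: ΣzᵢKᵢ = 1.084, Σzᵢ/Kᵢ = 1.106 — both > 1, two phases present.
Newton iteration, β⁰ = 0.7:
  β = 0.700: g = -0.0548, g' = -0.169 → β = 0.376
  β = 0.376: g = 0.0021, g' = -0.187 → β = 0.387
Converged at β = 0.387.
Compositions from xᵢ = zᵢ/(1+β(Kᵢ−1)), yᵢ = Kᵢxᵢ:
  1: x = 0.207, y = 0.388
  2: x = 0.331, y = 0.311
  3: x = 0.463, y = 0.301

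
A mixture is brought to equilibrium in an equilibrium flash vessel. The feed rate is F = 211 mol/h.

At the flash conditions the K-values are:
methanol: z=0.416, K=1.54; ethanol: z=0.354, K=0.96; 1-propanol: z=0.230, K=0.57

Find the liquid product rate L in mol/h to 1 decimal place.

L = 53.7 mol/h

Iterate (Newton) starting at V/F = 0.65:
  V/F = 0.650: g = 0.0145, g' = -0.149 → V/F = 0.747
  V/F = 0.747: g = -0.0002, g' = -0.155 → V/F = 0.746
Converged at V/F = 0.746.
Then V = V/F·F = 0.7455·211 = 157.3 mol/h and L = F − V = 53.7 mol/h.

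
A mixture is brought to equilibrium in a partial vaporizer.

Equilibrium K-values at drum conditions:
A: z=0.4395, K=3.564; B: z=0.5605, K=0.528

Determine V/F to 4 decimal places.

V/F = 0.7125

Newton–Raphson from V/F = 0.56:
  V/F = 0.5600: g = 0.10302, g' = -0.7177 → V/F = 0.7035
  V/F = 0.7035: g = 0.00582, g' = -0.6474 → V/F = 0.7125
Converged at V/F = 0.7125.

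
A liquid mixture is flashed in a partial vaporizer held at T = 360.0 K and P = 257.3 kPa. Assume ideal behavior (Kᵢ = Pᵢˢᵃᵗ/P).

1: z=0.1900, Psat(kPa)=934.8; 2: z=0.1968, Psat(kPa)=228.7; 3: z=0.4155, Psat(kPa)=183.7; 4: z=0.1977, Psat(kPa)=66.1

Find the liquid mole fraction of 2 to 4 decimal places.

x_2 = 0.2015

Raoult's law: Kᵢ = Pᵢˢᵃᵗ/P = Pᵢˢᵃᵗ/257.3.
  K_1 = 934.8/257.3 = 3.633113, K_2 = 228.7/257.3 = 0.888846, K_3 = 183.7/257.3 = 0.713953, K_4 = 66.1/257.3 = 0.256899
Material balance + equilibrium reduce to Σ zᵢ(Kᵢ−1)/(1+β(Kᵢ−1)) = 0.
Check two-phase: ΣzᵢKᵢ = 1.2127 > 1 and Σzᵢ/Kᵢ = 1.6252 > 1, so g(0) = 0.2127 > 0 and g(1) = -0.6252 < 0.
Iterate (Newton) starting at β = 0.53:
  β = 0.5300: g = -0.19686, g' = -0.5767 → β = 0.1886
  β = 0.1886: g = 0.01544, g' = -0.7763 → β = 0.2085
  β = 0.2085: g = 0.00034, g' = -0.7429 → β = 0.2090
Converged at β = 0.2090.
Compositions from xᵢ = zᵢ/(1+β(Kᵢ−1)), yᵢ = Kᵢxᵢ:
  1: x = 0.1226, y = 0.4453
  2: x = 0.2015, y = 0.1791
  3: x = 0.4419, y = 0.3155
  4: x = 0.2340, y = 0.0601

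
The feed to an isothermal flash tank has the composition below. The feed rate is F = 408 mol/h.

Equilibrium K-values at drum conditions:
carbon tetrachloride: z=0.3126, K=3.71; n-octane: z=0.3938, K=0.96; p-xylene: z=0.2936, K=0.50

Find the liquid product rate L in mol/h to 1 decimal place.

Material balance + equilibrium reduce to Σ zᵢ(Kᵢ−1)/(1+V/F(Kᵢ−1)) = 0.
Check two-phase: ΣzᵢKᵢ = 1.6846 > 1 and Σzᵢ/Kᵢ = 1.0817 > 1, so g(0) = 0.6846 > 0 and g(1) = -0.0817 < 0.
Iterate (Newton) starting at V/F = 0.5:
  V/F = 0.5000: g = 0.14792, g' = -0.5451 → V/F = 0.7714
  V/F = 0.7714: g = 0.01891, g' = -0.4355 → V/F = 0.8148
  V/F = 0.8148: g = 0.00007, g' = -0.4328 → V/F = 0.8149
Converged at V/F = 0.8149.
Then V = V/F·F = 0.8149·408 = 332.5 mol/h and L = F − V = 75.5 mol/h.

L = 75.5 mol/h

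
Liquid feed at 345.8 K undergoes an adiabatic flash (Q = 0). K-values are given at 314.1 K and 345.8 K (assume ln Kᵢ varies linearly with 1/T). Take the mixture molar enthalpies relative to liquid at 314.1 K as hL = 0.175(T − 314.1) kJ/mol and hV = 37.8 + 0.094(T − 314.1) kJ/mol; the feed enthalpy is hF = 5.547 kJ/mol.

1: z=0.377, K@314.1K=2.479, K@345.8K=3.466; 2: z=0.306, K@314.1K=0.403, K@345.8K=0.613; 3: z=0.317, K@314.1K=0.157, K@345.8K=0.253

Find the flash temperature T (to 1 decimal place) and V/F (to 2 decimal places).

T = 317.2 K, V/F = 0.13

Adiabatic flash: solve Rachford–Rice at each trial T, then check hF = ψ·hV(T) + (1−ψ)·hL(T).
  T = 314.1 K: K = (2.479, 0.403, 0.157), RR gives ψ = 0.100, H_out = 3.766 kJ/mol
  T = 345.8 K: K = (3.466, 0.613, 0.253), RR gives ψ = 0.390, H_out = 19.298 kJ/mol
  T = 330.0 K: K = (2.956, 0.502, 0.202), RR gives ψ = 0.255, H_out = 12.092 kJ/mol
  T = 322.1 K: K = (2.715, 0.451, 0.179), RR gives ψ = 0.182, H_out = 8.165 kJ/mol
  T = 318.1 K: K = (2.596, 0.427, 0.168), RR gives ψ = 0.142, H_out = 6.032 kJ/mol
  T = 316.1 K: K = (2.537, 0.415, 0.162), RR gives ψ = 0.121, H_out = 4.917 kJ/mol
Linear interpolation between T = 316.1 (H_out = 4.917) and T = 318.1 (H_out = 6.032) on hF = 5.547 gives T ≈ 317.2 K, at which ψ = 0.13.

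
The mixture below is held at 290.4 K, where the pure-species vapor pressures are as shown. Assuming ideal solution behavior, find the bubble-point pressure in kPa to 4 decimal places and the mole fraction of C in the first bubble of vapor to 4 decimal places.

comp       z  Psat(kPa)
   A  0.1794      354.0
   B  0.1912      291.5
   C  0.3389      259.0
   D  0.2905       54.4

Pbub = 222.8207 kPa, y_C = 0.3939

At the bubble point ψ → 0, so ΣzᵢKᵢ = 1 with Kᵢ = Pᵢˢᵃᵗ/P ⇒ P = ΣzᵢPᵢˢᵃᵗ.
P = 0.1794·354.0 + 0.1912·291.5 + 0.3389·259.0 + 0.2905·54.4 = 222.8207 kPa
yᵢ = zᵢPᵢˢᵃᵗ/P ⇒ y_C = 0.3389·259.0/222.8207 = 0.3939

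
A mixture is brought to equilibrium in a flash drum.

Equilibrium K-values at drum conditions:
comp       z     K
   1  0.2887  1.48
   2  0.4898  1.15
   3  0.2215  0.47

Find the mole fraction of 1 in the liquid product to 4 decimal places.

x_1 = 0.2229

Let ψ = V/F and solve Σ zᵢ(Kᵢ−1)/(1+ψ(Kᵢ−1)) = 0.
Feasibility: ΣzᵢKᵢ = 1.0947, Σzᵢ/Kᵢ = 1.0923 — both > 1, two phases present.
Newton iteration, ψ⁰ = 0.5:
  ψ = 0.5000: g = 0.02038, g' = -0.1680 → ψ = 0.6213
  ψ = 0.6213: g = -0.00108, g' = -0.1870 → ψ = 0.6155
Converged at ψ = 0.6155.
Compositions from xᵢ = zᵢ/(1+ψ(Kᵢ−1)), yᵢ = Kᵢxᵢ:
  1: x = 0.2229, y = 0.3298
  2: x = 0.4484, y = 0.5157
  3: x = 0.3287, y = 0.1545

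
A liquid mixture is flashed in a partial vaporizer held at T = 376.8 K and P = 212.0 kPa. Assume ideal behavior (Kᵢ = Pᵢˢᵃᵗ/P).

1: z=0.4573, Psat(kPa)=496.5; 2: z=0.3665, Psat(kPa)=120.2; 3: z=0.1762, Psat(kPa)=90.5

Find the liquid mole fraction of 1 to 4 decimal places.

Raoult's law: Kᵢ = Pᵢˢᵃᵗ/P = Pᵢˢᵃᵗ/212.0.
  K_1 = 496.5/212.0 = 2.341981, K_2 = 120.2/212.0 = 0.566981, K_3 = 90.5/212.0 = 0.426887
Rachford–Rice: g(β) = Σ zᵢ(Kᵢ−1)/(1+β(Kᵢ−1)) = 0.
g(0) = ΣzᵢKᵢ − 1 = 0.3540 and g(1) = 1 − Σzᵢ/Kᵢ = -0.2544, so a root lies in (0, 1).
Newton iteration, β⁰ = 0.61:
  β = 0.6100: g = -0.03348, g' = -0.5127 → β = 0.5447
  β = 0.5447: g = 0.00003, g' = -0.5149 → β = 0.5448
Converged at β = 0.5448.
Compositions from xᵢ = zᵢ/(1+β(Kᵢ−1)), yᵢ = Kᵢxᵢ:
  1: x = 0.2642, y = 0.6187
  2: x = 0.4796, y = 0.2719
  3: x = 0.2562, y = 0.1094

x_1 = 0.2642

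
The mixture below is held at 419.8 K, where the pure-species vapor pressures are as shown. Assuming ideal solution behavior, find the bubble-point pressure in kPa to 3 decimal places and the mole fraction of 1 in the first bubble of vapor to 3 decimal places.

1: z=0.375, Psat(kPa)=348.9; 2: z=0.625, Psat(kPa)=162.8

Pbub = 232.587 kPa, y_1 = 0.563

At the bubble point ψ → 0, so ΣzᵢKᵢ = 1 with Kᵢ = Pᵢˢᵃᵗ/P ⇒ P = ΣzᵢPᵢˢᵃᵗ.
P = 0.375·348.9 + 0.625·162.8 = 232.587 kPa
yᵢ = zᵢPᵢˢᵃᵗ/P ⇒ y_1 = 0.375·348.9/232.587 = 0.563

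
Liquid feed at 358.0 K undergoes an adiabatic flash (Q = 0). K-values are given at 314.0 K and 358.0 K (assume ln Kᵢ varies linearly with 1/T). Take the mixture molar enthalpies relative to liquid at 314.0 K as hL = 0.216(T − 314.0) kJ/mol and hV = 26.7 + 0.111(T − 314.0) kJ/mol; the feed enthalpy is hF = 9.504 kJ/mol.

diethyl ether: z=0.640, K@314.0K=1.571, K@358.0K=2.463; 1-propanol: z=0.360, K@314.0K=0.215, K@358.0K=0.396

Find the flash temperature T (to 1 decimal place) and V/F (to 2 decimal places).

Adiabatic flash: solve Rachford–Rice at each trial T, then check hF = ψ·hV(T) + (1−ψ)·hL(T).
  T = 314.0 K: K = (1.571, 0.215), RR gives ψ = 0.185, H_out = 4.935 kJ/mol
  T = 358.0 K: K = (2.463, 0.396), RR gives ψ = 0.814, H_out = 27.467 kJ/mol
  T = 336.0 K: K = (1.996, 0.298), RR gives ψ = 0.550, H_out = 18.164 kJ/mol
  T = 325.0 K: K = (1.778, 0.254), RR gives ψ = 0.396, H_out = 12.484 kJ/mol
  T = 319.5 K: K = (1.673, 0.234), RR gives ψ = 0.301, H_out = 9.049 kJ/mol
  T = 322.2 K: K = (1.724, 0.244), RR gives ψ = 0.350, H_out = 10.802 kJ/mol
  T = 320.9 K: K = (1.700, 0.239), RR gives ψ = 0.327, H_out = 9.976 kJ/mol
Linear interpolation between T = 319.5 (H_out = 9.049) and T = 320.9 (H_out = 9.976) on hF = 9.504 gives T ≈ 320.2 K, at which ψ = 0.31.

T = 320.2 K, V/F = 0.31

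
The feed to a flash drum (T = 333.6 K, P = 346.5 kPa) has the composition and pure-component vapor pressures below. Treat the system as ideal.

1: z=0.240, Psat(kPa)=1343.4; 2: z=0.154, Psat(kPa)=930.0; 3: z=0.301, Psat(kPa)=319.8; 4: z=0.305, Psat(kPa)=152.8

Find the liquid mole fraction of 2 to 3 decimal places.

x_2 = 0.067

Raoult's law: Kᵢ = Pᵢˢᵃᵗ/P = Pᵢˢᵃᵗ/346.5.
  K_1 = 1343.4/346.5 = 3.87706, K_2 = 930.0/346.5 = 2.68398, K_3 = 319.8/346.5 = 0.92294, K_4 = 152.8/346.5 = 0.44098
Rachford–Rice: g(V/F) = Σ zᵢ(Kᵢ−1)/(1+V/F(Kᵢ−1)) = 0.
Feasibility: ΣzᵢKᵢ = 1.756, Σzᵢ/Kᵢ = 1.137 — both > 1, two phases present.
Iterate (Newton) starting at V/F = 0.5:
  V/F = 0.500: g = 0.1632, g' = -0.648 → V/F = 0.752
  V/F = 0.752: g = 0.0141, g' = -0.569 → V/F = 0.776
Converged at V/F = 0.776.
Compositions from xᵢ = zᵢ/(1+V/F(Kᵢ−1)), yᵢ = Kᵢxᵢ:
  1: x = 0.074, y = 0.288
  2: x = 0.067, y = 0.179
  3: x = 0.320, y = 0.295
  4: x = 0.539, y = 0.238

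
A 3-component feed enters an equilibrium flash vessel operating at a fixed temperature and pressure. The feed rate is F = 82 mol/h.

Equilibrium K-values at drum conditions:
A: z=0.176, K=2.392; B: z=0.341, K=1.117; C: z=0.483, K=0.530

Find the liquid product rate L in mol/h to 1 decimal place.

Material balance + equilibrium reduce to Σ zᵢ(Kᵢ−1)/(1+ψ(Kᵢ−1)) = 0.
Check two-phase: ΣzᵢKᵢ = 1.058 > 1 and Σzᵢ/Kᵢ = 1.290 > 1, so g(0) = 0.058 > 0 and g(1) = -0.290 < 0.
Newton iteration, ψ⁰ = 0.44:
  ψ = 0.440: g = -0.0963, g' = -0.305 → ψ = 0.124
  ψ = 0.124: g = 0.0071, g' = -0.373 → ψ = 0.143
  ψ = 0.143: g = 0.0001, g' = -0.364 → ψ = 0.144
Converged at ψ = 0.144.
Then V = ψ·F = 0.1435·82 = 11.8 mol/h and L = F − V = 70.2 mol/h.

L = 70.2 mol/h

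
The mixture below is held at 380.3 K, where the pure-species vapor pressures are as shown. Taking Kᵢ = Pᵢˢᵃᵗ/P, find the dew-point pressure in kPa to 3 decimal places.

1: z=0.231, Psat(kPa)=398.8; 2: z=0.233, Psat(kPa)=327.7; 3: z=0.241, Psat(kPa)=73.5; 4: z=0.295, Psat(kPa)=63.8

At the dew point ψ → 1, so Σzᵢ/Kᵢ = 1 with Kᵢ = Pᵢˢᵃᵗ/P ⇒ 1/P = Σzᵢ/Pᵢˢᵃᵗ.
1/P = 0.231/398.8 + 0.233/327.7 + 0.241/73.5 + 0.295/63.8 = 0.009193 ⇒ P = 108.779 kPa

Pdew = 108.779 kPa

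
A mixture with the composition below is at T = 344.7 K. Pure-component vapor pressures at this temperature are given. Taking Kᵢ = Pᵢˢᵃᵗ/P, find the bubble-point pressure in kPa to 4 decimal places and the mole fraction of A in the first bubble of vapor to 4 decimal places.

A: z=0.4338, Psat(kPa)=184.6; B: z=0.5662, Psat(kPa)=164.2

At the bubble point ψ → 0, so ΣzᵢKᵢ = 1 with Kᵢ = Pᵢˢᵃᵗ/P ⇒ P = ΣzᵢPᵢˢᵃᵗ.
P = 0.4338·184.6 + 0.5662·164.2 = 173.0495 kPa
yᵢ = zᵢPᵢˢᵃᵗ/P ⇒ y_A = 0.4338·184.6/173.0495 = 0.4628

Pbub = 173.0495 kPa, y_A = 0.4628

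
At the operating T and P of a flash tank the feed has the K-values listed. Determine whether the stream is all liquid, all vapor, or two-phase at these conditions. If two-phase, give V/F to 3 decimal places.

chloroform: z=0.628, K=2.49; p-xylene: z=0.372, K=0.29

ΣzᵢKᵢ = 1.672; Σzᵢ/Kᵢ = 1.535.
Both exceed 1, so a two-phase solution exists.
Rachford–Rice: g(ψ) = Σ zᵢ(Kᵢ−1)/(1+ψ(Kᵢ−1)) = 0.
Iterate (Newton) starting at ψ = 0.35:
  ψ = 0.350: g = 0.2635, g' = -0.934 → ψ = 0.632
  ψ = 0.632: g = 0.0027, g' = -0.987 → ψ = 0.635
Converged at ψ = 0.635.

two-phase, V/F = 0.635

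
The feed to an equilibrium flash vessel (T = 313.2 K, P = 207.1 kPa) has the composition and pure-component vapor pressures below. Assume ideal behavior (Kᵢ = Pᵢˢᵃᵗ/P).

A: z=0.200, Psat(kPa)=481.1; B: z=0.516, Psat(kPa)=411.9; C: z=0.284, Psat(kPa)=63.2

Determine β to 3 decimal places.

Raoult's law: Kᵢ = Pᵢˢᵃᵗ/P = Pᵢˢᵃᵗ/207.1.
  K_A = 481.1/207.1 = 2.32303, K_B = 411.9/207.1 = 1.98889, K_C = 63.2/207.1 = 0.30517
Newton–Raphson from β = 0.5:
  β = 0.500: g = 0.1983, g' = -0.675 → β = 0.794
  β = 0.794: g = -0.0252, g' = -0.924 → β = 0.767
  β = 0.767: g = -0.0006, g' = -0.877 → β = 0.766
Converged at β = 0.766.

β = 0.766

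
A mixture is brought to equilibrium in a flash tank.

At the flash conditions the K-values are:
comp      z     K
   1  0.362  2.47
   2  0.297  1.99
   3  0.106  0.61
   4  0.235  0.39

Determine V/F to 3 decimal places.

V/F = 0.904

Rachford–Rice: g(V/F) = Σ zᵢ(Kᵢ−1)/(1+V/F(Kᵢ−1)) = 0.
Check two-phase: ΣzᵢKᵢ = 1.641 > 1 and Σzᵢ/Kᵢ = 1.072 > 1, so g(0) = 0.641 > 0 and g(1) = -0.072 < 0.
Newton–Raphson from V/F = 0.5:
  V/F = 0.500: g = 0.2458, g' = -0.596 → V/F = 0.912
  V/F = 0.912: g = -0.0056, g' = -0.707 → V/F = 0.904
Converged at V/F = 0.904.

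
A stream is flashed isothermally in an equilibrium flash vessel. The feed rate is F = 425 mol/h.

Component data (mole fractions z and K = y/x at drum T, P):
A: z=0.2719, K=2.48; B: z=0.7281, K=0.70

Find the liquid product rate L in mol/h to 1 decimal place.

Material balance + equilibrium reduce to Σ zᵢ(Kᵢ−1)/(1+V/F(Kᵢ−1)) = 0.
Feasibility: ΣzᵢKᵢ = 1.1840, Σzᵢ/Kᵢ = 1.1498 — both > 1, two phases present.
Binary case is linear: z₁(K₁−1)(1+V/F(K₂−1)) + z₂(K₂−1)(1+V/F(K₁−1)) = 0
⇒ V/F = [z₁(K₁−1)+z₂(K₂−1)] / [−(K₁−1)(K₂−1)] = 0.18398/0.44400 = 0.4144
Then V = V/F·F = 0.4144·425 = 176.1 mol/h and L = F − V = 248.9 mol/h.

L = 248.9 mol/h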